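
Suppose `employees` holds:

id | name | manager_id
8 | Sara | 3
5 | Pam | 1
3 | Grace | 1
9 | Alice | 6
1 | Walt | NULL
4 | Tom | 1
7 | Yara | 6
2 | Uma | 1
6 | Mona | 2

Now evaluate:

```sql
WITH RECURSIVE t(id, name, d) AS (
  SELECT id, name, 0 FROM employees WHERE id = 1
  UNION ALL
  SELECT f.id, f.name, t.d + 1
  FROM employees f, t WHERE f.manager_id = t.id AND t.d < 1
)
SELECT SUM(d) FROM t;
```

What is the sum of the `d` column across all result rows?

Base: id=1 (Walt) at d 0.
Iteration 1: rows with manager_id in {1} -> Uma (id 2, d 1), Grace (id 3, d 1), Tom (id 4, d 1), Pam (id 5, d 1).
Iteration 2: d < 1 fails for all current rows; recursion stops.
SUM(d) = 0 + 1 + 1 + 1 + 1 = 4.

4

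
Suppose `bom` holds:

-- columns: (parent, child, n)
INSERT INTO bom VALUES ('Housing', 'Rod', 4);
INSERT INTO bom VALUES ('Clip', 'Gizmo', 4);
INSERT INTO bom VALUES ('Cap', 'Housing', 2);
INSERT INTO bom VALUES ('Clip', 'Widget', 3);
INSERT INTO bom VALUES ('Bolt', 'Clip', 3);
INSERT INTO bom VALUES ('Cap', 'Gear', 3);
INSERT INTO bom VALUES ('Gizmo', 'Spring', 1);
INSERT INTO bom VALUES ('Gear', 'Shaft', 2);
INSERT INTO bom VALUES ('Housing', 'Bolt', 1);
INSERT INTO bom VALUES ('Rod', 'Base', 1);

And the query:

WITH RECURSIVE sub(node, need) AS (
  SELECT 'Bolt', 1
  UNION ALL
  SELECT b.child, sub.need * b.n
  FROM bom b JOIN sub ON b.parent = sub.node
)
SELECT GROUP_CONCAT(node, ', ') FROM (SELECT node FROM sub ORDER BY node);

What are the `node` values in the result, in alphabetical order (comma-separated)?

Base: (Bolt, need=1).
Iteration 1: components of {Bolt} -> Clip = 1*3 = 3.
Iteration 2: components of {Clip} -> Gizmo = 3*4 = 12, Widget = 3*3 = 9.
Iteration 3: components of {Gizmo,Widget} -> Spring = 12*1 = 12.
Iteration 4: no further components; recursion stops.

Bolt, Clip, Gizmo, Spring, Widget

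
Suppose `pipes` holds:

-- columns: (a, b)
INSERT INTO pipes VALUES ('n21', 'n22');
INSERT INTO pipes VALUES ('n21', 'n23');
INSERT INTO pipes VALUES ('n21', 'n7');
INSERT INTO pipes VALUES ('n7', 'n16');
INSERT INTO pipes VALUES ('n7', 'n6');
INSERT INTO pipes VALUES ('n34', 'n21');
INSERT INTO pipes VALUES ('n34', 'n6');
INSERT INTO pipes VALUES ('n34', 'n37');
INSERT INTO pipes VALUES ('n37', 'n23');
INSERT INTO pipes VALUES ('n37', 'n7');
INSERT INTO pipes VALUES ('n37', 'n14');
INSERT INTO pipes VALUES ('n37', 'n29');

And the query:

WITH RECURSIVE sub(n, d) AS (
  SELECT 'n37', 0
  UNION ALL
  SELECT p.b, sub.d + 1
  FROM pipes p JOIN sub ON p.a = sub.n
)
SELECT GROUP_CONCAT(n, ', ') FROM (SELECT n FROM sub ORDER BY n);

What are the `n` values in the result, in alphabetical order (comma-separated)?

n14, n16, n23, n29, n37, n6, n7

Base: (n37, d=0).
Iteration 1: edges from {n37} -> (n14, d=1), (n23, d=1), (n29, d=1), (n7, d=1).
Iteration 2: edges from {n14,n23,n29,n7} -> (n16, d=2), (n6, d=2).
Iteration 3: no outgoing edges from {n16,n6}; recursion stops.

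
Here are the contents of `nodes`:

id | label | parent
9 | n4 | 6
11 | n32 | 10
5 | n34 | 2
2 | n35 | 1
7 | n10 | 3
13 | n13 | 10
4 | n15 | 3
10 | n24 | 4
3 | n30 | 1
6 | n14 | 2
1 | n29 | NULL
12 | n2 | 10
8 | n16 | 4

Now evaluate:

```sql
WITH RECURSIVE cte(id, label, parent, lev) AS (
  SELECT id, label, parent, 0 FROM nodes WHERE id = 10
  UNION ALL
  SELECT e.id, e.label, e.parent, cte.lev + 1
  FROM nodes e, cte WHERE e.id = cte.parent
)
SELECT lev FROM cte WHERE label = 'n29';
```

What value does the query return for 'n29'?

Base: id=10 (n24), parent=4, lev 0.
Iteration 1: join on id=4 -> n15 (id 4, parent=3, lev 1).
Iteration 2: join on id=3 -> n30 (id 3, parent=1, lev 2).
Iteration 3: join on id=1 -> n29 (id 1, parent=NULL, lev 3).
Iteration 4: parent is NULL; no match; recursion stops.

3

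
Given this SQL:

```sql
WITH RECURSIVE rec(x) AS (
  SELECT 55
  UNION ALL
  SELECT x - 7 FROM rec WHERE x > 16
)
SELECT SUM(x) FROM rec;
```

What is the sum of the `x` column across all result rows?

238

Base: x=55.
Iteration 1: 55 > 16 holds -> x = 55 - 7 = 48.
Iteration 2: 48 > 16 holds -> x = 48 - 7 = 41.
Iteration 3: 41 > 16 holds -> x = 41 - 7 = 34.
Iteration 4: 34 > 16 holds -> x = 34 - 7 = 27.
Iteration 5: 27 > 16 holds -> x = 27 - 7 = 20.
Iteration 6: 20 > 16 holds -> x = 20 - 7 = 13.
Iteration 7: 13 > 16 fails; recursion stops.
SUM(x) = 55 + 48 + 41 + 34 + 27 + 20 + 13 = 238.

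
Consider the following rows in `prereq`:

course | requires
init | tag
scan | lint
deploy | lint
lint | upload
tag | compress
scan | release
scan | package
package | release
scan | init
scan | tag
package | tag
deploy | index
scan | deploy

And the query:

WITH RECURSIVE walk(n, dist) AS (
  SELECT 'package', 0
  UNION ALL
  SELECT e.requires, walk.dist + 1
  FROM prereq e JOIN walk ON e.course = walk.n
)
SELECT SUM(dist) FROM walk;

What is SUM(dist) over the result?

4

Base: (package, dist=0).
Iteration 1: edges from {package} -> (release, dist=1), (tag, dist=1).
Iteration 2: edges from {release,tag} -> (compress, dist=2).
Iteration 3: no outgoing edges from {compress}; recursion stops.
SUM(dist) = 0 + 1 + 1 + 2 = 4.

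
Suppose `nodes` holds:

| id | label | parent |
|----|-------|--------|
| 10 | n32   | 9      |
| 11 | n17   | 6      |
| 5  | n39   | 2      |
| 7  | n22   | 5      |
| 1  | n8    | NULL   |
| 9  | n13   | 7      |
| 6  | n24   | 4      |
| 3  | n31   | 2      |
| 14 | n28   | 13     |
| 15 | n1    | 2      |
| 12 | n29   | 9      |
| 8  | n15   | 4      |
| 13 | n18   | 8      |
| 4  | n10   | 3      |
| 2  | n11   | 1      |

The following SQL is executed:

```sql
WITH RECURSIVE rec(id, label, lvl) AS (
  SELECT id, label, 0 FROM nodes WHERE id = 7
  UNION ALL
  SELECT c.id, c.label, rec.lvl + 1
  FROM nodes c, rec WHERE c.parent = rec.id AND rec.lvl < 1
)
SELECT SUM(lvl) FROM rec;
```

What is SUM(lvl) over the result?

1

Base: id=7 (n22) at lvl 0.
Iteration 1: rows with parent in {7} -> n13 (id 9, lvl 1).
Iteration 2: lvl < 1 fails for all current rows; recursion stops.
SUM(lvl) = 0 + 1 = 1.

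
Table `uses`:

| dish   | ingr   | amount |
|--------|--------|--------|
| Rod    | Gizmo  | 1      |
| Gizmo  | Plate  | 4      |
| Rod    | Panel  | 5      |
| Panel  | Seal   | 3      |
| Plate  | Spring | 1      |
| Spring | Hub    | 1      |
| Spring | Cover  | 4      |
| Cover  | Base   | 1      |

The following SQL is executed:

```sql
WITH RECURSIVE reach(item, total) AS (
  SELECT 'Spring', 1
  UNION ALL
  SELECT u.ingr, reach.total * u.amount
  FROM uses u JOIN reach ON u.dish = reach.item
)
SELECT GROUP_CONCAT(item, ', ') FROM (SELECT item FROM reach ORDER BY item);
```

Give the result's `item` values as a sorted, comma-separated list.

Base: (Spring, total=1).
Iteration 1: components of {Spring} -> Cover = 1*4 = 4, Hub = 1*1 = 1.
Iteration 2: components of {Cover,Hub} -> Base = 4*1 = 4.
Iteration 3: no further components; recursion stops.

Base, Cover, Hub, Spring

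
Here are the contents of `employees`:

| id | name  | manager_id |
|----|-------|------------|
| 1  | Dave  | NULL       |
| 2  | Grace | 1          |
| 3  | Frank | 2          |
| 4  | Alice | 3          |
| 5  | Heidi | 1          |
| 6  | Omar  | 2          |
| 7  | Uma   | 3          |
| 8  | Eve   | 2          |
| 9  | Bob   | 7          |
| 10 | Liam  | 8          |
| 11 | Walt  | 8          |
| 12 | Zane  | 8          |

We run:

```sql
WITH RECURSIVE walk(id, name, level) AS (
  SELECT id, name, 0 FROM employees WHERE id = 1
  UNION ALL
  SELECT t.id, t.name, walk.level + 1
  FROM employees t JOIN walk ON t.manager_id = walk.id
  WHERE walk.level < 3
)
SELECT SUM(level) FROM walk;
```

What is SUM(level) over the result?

Base: id=1 (Dave) at level 0.
Iteration 1: rows with manager_id in {1} -> Grace (id 2, level 1), Heidi (id 5, level 1).
Iteration 2: rows with manager_id in {2,5} -> Frank (id 3, level 2), Omar (id 6, level 2), Eve (id 8, level 2).
Iteration 3: rows with manager_id in {3,6,8} -> Alice (id 4, level 3), Uma (id 7, level 3), Liam (id 10, level 3), Walt (id 11, level 3), Zane (id 12, level 3).
Iteration 4: level < 3 fails for all current rows; recursion stops.
SUM(level) = 0 + 1 + 1 + 2 + 2 + 2 + 3 + 3 + 3 + 3 + 3 = 23.

23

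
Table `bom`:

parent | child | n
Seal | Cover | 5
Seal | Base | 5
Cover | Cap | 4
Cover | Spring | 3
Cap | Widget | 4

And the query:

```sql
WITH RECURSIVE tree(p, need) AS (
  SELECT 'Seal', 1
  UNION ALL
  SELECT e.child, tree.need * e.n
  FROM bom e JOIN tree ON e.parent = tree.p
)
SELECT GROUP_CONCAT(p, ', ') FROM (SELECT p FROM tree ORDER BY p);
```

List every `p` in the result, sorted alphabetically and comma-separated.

Base, Cap, Cover, Seal, Spring, Widget

Base: (Seal, need=1).
Iteration 1: components of {Seal} -> Base = 1*5 = 5, Cover = 1*5 = 5.
Iteration 2: components of {Base,Cover} -> Cap = 5*4 = 20, Spring = 5*3 = 15.
Iteration 3: components of {Cap,Spring} -> Widget = 20*4 = 80.
Iteration 4: no further components; recursion stops.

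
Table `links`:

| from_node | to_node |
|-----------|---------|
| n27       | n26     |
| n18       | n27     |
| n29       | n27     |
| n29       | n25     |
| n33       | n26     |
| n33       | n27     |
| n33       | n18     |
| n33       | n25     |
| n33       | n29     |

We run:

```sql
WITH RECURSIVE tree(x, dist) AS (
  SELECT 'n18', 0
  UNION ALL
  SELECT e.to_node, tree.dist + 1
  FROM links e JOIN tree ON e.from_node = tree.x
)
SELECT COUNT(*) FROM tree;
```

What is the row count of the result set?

3

Base: (n18, dist=0).
Iteration 1: edges from {n18} -> (n27, dist=1).
Iteration 2: edges from {n27} -> (n26, dist=2).
Iteration 3: no outgoing edges from {n26}; recursion stops.
Total rows emitted: 3.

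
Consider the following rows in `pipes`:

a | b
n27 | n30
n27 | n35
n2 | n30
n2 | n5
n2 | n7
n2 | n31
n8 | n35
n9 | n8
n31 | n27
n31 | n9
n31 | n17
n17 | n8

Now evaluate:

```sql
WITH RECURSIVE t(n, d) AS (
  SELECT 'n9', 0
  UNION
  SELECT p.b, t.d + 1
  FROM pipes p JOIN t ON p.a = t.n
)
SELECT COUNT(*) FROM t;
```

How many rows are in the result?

Base: (n9, d=0).
Iteration 1: edges from {n9} -> (n8, d=1).
Iteration 2: edges from {n8} -> (n35, d=2).
Iteration 3: no outgoing edges from {n35}; recursion stops.
Total rows emitted: 3.

3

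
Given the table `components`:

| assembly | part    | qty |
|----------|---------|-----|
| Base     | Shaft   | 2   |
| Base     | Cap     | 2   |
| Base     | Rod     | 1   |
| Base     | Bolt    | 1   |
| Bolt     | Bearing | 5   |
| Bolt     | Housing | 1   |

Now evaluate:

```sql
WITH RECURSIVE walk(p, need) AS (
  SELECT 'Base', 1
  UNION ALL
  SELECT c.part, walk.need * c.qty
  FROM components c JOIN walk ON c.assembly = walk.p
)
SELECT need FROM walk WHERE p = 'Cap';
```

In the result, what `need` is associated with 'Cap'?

Base: (Base, need=1).
Iteration 1: components of {Base} -> Bolt = 1*1 = 1, Cap = 1*2 = 2, Rod = 1*1 = 1, Shaft = 1*2 = 2.
Iteration 2: components of {Bolt,Cap,Rod,Shaft} -> Bearing = 1*5 = 5, Housing = 1*1 = 1.
Iteration 3: no further components; recursion stops.

2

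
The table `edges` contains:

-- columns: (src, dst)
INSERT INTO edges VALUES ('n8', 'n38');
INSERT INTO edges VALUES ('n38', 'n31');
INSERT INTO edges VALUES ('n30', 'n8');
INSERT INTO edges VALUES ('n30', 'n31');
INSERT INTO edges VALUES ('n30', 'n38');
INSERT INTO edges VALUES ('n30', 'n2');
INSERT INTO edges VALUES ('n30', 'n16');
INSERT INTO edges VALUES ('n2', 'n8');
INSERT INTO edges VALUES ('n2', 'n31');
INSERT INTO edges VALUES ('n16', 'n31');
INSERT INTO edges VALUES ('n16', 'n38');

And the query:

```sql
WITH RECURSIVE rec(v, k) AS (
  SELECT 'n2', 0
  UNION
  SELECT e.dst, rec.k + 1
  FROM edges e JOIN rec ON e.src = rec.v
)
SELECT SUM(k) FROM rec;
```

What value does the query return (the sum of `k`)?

Base: (n2, k=0).
Iteration 1: edges from {n2} -> (n31, k=1), (n8, k=1).
Iteration 2: edges from {n31,n8} -> (n38, k=2).
Iteration 3: edges from {n38} -> (n31, k=3).
Iteration 4: no outgoing edges from {n31}; recursion stops.
SUM(k) = 0 + 1 + 1 + 2 + 3 = 7.

7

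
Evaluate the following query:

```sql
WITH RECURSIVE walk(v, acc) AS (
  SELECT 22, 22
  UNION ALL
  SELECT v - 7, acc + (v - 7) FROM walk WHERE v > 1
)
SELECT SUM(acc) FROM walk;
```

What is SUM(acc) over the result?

150

Base: v=22, acc=22.
Iteration 1: 22 > 1 holds -> v = 22 - 7 = 15, acc = 22 + 15 = 37.
Iteration 2: 15 > 1 holds -> v = 15 - 7 = 8, acc = 37 + 8 = 45.
Iteration 3: 8 > 1 holds -> v = 8 - 7 = 1, acc = 45 + 1 = 46.
Iteration 4: 1 > 1 fails; recursion stops.
SUM(acc) = 22 + 37 + 45 + 46 = 150.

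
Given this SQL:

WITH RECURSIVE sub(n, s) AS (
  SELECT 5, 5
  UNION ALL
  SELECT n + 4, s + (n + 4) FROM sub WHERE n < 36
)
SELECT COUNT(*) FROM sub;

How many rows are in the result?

9

Base: n=5, s=5.
Iteration 1: 5 < 36 holds -> n = 5 + 4 = 9, s = 5 + 9 = 14.
Iteration 2: 9 < 36 holds -> n = 9 + 4 = 13, s = 14 + 13 = 27.
Iteration 3: 13 < 36 holds -> n = 13 + 4 = 17, s = 27 + 17 = 44.
Iteration 4: 17 < 36 holds -> n = 17 + 4 = 21, s = 44 + 21 = 65.
Iteration 5: 21 < 36 holds -> n = 21 + 4 = 25, s = 65 + 25 = 90.
Iteration 6: 25 < 36 holds -> n = 25 + 4 = 29, s = 90 + 29 = 119.
Iteration 7: 29 < 36 holds -> n = 29 + 4 = 33, s = 119 + 33 = 152.
Iteration 8: 33 < 36 holds -> n = 33 + 4 = 37, s = 152 + 37 = 189.
Iteration 9: 37 < 36 fails; recursion stops.
Total rows emitted: 9.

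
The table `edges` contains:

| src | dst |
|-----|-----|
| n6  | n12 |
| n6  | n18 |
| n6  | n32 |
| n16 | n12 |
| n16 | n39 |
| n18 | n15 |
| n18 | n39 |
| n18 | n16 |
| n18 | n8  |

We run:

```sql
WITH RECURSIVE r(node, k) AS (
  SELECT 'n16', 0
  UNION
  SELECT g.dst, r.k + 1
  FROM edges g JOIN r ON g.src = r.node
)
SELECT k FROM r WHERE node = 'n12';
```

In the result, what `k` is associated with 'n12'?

1

Base: (n16, k=0).
Iteration 1: edges from {n16} -> (n12, k=1), (n39, k=1).
Iteration 2: no outgoing edges from {n12,n39}; recursion stops.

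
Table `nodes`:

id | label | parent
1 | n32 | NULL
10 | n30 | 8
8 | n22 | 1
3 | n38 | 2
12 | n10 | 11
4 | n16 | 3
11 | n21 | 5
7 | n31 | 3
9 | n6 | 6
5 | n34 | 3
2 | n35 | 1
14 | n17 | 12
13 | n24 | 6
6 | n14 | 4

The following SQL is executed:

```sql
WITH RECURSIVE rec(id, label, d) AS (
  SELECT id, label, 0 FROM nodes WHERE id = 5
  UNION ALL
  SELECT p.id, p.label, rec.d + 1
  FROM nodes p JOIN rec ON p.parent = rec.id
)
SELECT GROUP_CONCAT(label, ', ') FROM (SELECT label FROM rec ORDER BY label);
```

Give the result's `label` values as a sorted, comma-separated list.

Base: id=5 (n34) at d 0.
Iteration 1: rows with parent in {5} -> n21 (id 11, d 1).
Iteration 2: rows with parent in {11} -> n10 (id 12, d 2).
Iteration 3: rows with parent in {12} -> n17 (id 14, d 3).
Iteration 4: no rows with parent in {14}; recursion stops.

n10, n17, n21, n34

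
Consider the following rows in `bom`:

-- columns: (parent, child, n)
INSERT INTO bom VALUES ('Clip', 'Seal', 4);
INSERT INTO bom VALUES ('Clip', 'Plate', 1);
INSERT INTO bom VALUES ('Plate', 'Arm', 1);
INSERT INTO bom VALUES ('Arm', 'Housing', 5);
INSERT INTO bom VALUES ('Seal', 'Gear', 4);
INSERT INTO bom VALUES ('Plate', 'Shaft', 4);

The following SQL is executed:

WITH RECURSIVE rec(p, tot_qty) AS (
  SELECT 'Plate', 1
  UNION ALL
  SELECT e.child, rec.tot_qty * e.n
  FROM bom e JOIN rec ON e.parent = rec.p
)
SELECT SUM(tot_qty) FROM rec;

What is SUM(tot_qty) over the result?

Base: (Plate, tot_qty=1).
Iteration 1: components of {Plate} -> Arm = 1*1 = 1, Shaft = 1*4 = 4.
Iteration 2: components of {Arm,Shaft} -> Housing = 1*5 = 5.
Iteration 3: no further components; recursion stops.
SUM(tot_qty) = 1 + 1 + 4 + 5 = 11.

11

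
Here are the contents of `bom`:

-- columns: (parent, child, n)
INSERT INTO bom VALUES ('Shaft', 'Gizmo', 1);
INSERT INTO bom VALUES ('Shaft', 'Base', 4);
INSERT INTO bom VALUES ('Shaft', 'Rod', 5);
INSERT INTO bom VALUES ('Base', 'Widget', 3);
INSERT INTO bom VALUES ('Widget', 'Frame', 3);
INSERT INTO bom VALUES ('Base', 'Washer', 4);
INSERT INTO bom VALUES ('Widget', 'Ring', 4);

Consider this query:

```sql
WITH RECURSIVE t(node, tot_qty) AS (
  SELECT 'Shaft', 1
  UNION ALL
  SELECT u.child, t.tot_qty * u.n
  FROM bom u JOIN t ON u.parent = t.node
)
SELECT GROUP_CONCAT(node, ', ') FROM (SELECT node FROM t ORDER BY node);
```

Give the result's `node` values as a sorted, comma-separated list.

Base: (Shaft, tot_qty=1).
Iteration 1: components of {Shaft} -> Base = 1*4 = 4, Gizmo = 1*1 = 1, Rod = 1*5 = 5.
Iteration 2: components of {Base,Gizmo,Rod} -> Washer = 4*4 = 16, Widget = 4*3 = 12.
Iteration 3: components of {Washer,Widget} -> Frame = 12*3 = 36, Ring = 12*4 = 48.
Iteration 4: no further components; recursion stops.

Base, Frame, Gizmo, Ring, Rod, Shaft, Washer, Widget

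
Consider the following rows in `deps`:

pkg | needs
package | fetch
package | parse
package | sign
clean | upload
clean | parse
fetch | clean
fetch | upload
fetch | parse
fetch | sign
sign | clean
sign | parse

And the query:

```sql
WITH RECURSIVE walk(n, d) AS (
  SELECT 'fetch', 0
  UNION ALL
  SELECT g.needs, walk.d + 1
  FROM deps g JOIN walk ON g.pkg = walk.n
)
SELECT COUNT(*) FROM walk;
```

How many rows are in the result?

Base: (fetch, d=0).
Iteration 1: edges from {fetch} -> (clean, d=1), (parse, d=1), (sign, d=1), (upload, d=1).
Iteration 2: edges from {clean,parse,sign,upload} -> (clean, d=2), (parse, d=2) x2, (upload, d=2). [UNION ALL keeps all 4 new rows, including repeats]
Iteration 3: edges from {clean,parse,upload} -> (parse, d=3), (upload, d=3).
Iteration 4: no outgoing edges from {parse,upload}; recursion stops.
Total rows emitted: 11.

11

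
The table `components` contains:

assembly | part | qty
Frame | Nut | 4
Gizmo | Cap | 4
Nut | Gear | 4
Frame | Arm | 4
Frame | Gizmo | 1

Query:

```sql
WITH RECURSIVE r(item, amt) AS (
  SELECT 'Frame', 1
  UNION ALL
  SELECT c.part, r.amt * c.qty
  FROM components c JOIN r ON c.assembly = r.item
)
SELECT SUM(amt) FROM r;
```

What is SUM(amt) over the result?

30

Base: (Frame, amt=1).
Iteration 1: components of {Frame} -> Arm = 1*4 = 4, Gizmo = 1*1 = 1, Nut = 1*4 = 4.
Iteration 2: components of {Arm,Gizmo,Nut} -> Cap = 1*4 = 4, Gear = 4*4 = 16.
Iteration 3: no further components; recursion stops.
SUM(amt) = 1 + 4 + 1 + 4 + 16 + 4 = 30.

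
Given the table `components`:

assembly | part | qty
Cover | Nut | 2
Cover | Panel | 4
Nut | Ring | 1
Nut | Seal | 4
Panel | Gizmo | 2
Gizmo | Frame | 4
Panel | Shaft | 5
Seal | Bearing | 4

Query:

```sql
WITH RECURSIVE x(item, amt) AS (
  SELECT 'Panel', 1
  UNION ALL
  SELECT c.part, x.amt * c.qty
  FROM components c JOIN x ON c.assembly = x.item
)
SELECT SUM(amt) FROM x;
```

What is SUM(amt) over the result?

Base: (Panel, amt=1).
Iteration 1: components of {Panel} -> Gizmo = 1*2 = 2, Shaft = 1*5 = 5.
Iteration 2: components of {Gizmo,Shaft} -> Frame = 2*4 = 8.
Iteration 3: no further components; recursion stops.
SUM(amt) = 1 + 2 + 5 + 8 = 16.

16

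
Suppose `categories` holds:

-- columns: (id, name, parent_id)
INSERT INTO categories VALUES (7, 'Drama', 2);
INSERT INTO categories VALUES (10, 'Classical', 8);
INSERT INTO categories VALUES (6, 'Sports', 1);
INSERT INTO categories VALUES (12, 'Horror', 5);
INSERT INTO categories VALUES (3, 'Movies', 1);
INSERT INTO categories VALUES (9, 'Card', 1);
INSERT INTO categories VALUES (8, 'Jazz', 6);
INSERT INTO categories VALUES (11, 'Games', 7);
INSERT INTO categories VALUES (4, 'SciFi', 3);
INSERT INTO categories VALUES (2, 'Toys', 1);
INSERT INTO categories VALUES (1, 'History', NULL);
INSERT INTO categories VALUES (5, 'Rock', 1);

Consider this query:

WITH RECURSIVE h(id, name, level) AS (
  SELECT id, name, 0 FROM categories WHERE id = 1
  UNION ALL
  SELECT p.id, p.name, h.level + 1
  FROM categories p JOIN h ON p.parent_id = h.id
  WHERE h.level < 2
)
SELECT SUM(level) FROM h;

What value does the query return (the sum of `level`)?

Base: id=1 (History) at level 0.
Iteration 1: rows with parent_id in {1} -> Toys (id 2, level 1), Movies (id 3, level 1), Rock (id 5, level 1), Sports (id 6, level 1), Card (id 9, level 1).
Iteration 2: rows with parent_id in {2,3,5,6,9} -> SciFi (id 4, level 2), Drama (id 7, level 2), Jazz (id 8, level 2), Horror (id 12, level 2).
Iteration 3: level < 2 fails for all current rows; recursion stops.
SUM(level) = 0 + 1 + 1 + 1 + 1 + 1 + 2 + 2 + 2 + 2 = 13.

13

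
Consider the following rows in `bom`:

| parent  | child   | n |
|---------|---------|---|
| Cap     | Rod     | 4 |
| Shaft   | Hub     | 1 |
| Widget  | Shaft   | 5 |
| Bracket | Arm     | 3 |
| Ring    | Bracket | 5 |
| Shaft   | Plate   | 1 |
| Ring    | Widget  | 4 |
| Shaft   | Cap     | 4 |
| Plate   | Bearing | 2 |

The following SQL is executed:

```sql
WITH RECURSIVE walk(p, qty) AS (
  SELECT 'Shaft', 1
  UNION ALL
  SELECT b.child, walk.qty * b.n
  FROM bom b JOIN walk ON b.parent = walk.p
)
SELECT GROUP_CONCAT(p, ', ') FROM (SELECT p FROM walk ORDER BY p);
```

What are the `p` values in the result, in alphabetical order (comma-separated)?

Bearing, Cap, Hub, Plate, Rod, Shaft

Base: (Shaft, qty=1).
Iteration 1: components of {Shaft} -> Cap = 1*4 = 4, Hub = 1*1 = 1, Plate = 1*1 = 1.
Iteration 2: components of {Cap,Hub,Plate} -> Bearing = 1*2 = 2, Rod = 4*4 = 16.
Iteration 3: no further components; recursion stops.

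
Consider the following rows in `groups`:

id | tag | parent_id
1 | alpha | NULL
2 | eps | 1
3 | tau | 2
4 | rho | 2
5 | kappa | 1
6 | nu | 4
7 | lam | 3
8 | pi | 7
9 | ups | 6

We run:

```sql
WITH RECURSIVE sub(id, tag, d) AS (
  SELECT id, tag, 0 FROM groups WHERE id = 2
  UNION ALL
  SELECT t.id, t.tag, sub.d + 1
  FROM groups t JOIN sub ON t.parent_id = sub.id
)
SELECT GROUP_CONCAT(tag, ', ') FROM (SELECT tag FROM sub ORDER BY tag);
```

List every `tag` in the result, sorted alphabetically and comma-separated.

Base: id=2 (eps) at d 0.
Iteration 1: rows with parent_id in {2} -> tau (id 3, d 1), rho (id 4, d 1).
Iteration 2: rows with parent_id in {3,4} -> nu (id 6, d 2), lam (id 7, d 2).
Iteration 3: rows with parent_id in {6,7} -> pi (id 8, d 3), ups (id 9, d 3).
Iteration 4: no rows with parent_id in {8,9}; recursion stops.

eps, lam, nu, pi, rho, tau, ups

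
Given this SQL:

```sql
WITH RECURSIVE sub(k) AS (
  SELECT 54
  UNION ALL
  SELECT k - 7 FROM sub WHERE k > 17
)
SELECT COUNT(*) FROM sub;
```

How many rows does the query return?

Base: k=54.
Iteration 1: 54 > 17 holds -> k = 54 - 7 = 47.
Iteration 2: 47 > 17 holds -> k = 47 - 7 = 40.
Iteration 3: 40 > 17 holds -> k = 40 - 7 = 33.
Iteration 4: 33 > 17 holds -> k = 33 - 7 = 26.
Iteration 5: 26 > 17 holds -> k = 26 - 7 = 19.
Iteration 6: 19 > 17 holds -> k = 19 - 7 = 12.
Iteration 7: 12 > 17 fails; recursion stops.
Total rows emitted: 7.

7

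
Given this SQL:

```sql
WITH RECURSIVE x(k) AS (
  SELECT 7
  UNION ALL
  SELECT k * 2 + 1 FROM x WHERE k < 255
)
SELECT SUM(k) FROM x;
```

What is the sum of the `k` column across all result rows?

498

Base: k=7.
Iteration 1: 7 < 255 holds -> k = 7 * 2 + 1 = 15.
Iteration 2: 15 < 255 holds -> k = 15 * 2 + 1 = 31.
Iteration 3: 31 < 255 holds -> k = 31 * 2 + 1 = 63.
Iteration 4: 63 < 255 holds -> k = 63 * 2 + 1 = 127.
Iteration 5: 127 < 255 holds -> k = 127 * 2 + 1 = 255.
Iteration 6: 255 < 255 fails; recursion stops.
SUM(k) = 7 + 15 + 31 + 63 + 127 + 255 = 498.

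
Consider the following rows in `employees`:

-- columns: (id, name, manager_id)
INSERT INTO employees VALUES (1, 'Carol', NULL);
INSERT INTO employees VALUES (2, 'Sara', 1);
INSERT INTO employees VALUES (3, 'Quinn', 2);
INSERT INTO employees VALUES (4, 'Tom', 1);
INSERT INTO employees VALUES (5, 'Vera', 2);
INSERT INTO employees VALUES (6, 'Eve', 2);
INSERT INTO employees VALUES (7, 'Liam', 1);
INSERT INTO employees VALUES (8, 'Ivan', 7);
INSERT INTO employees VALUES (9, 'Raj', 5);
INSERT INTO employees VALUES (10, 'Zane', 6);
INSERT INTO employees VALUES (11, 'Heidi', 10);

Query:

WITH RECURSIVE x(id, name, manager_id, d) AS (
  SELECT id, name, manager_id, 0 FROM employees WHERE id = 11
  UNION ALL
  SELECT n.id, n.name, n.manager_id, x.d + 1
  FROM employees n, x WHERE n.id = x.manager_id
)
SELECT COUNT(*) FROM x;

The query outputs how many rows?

Base: id=11 (Heidi), manager_id=10, d 0.
Iteration 1: join on id=10 -> Zane (id 10, manager_id=6, d 1).
Iteration 2: join on id=6 -> Eve (id 6, manager_id=2, d 2).
Iteration 3: join on id=2 -> Sara (id 2, manager_id=1, d 3).
Iteration 4: join on id=1 -> Carol (id 1, manager_id=NULL, d 4).
Iteration 5: manager_id is NULL; no match; recursion stops.
Total rows emitted: 5.

5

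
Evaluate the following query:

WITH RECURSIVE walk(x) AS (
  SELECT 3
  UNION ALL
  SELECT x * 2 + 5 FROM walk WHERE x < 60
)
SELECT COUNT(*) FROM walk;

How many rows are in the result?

5

Base: x=3.
Iteration 1: 3 < 60 holds -> x = 3 * 2 + 5 = 11.
Iteration 2: 11 < 60 holds -> x = 11 * 2 + 5 = 27.
Iteration 3: 27 < 60 holds -> x = 27 * 2 + 5 = 59.
Iteration 4: 59 < 60 holds -> x = 59 * 2 + 5 = 123.
Iteration 5: 123 < 60 fails; recursion stops.
Total rows emitted: 5.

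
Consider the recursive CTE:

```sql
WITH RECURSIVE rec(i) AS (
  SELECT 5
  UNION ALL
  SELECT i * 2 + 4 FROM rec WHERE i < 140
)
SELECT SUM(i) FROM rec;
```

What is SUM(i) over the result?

Base: i=5.
Iteration 1: 5 < 140 holds -> i = 5 * 2 + 4 = 14.
Iteration 2: 14 < 140 holds -> i = 14 * 2 + 4 = 32.
Iteration 3: 32 < 140 holds -> i = 32 * 2 + 4 = 68.
Iteration 4: 68 < 140 holds -> i = 68 * 2 + 4 = 140.
Iteration 5: 140 < 140 fails; recursion stops.
SUM(i) = 5 + 14 + 32 + 68 + 140 = 259.

259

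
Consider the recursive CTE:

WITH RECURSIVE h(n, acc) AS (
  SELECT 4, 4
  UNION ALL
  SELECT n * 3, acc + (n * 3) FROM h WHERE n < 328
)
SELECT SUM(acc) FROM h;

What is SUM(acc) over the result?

2172

Base: n=4, acc=4.
Iteration 1: 4 < 328 holds -> n = 4 * 3 = 12, acc = 4 + 12 = 16.
Iteration 2: 12 < 328 holds -> n = 12 * 3 = 36, acc = 16 + 36 = 52.
Iteration 3: 36 < 328 holds -> n = 36 * 3 = 108, acc = 52 + 108 = 160.
Iteration 4: 108 < 328 holds -> n = 108 * 3 = 324, acc = 160 + 324 = 484.
Iteration 5: 324 < 328 holds -> n = 324 * 3 = 972, acc = 484 + 972 = 1456.
Iteration 6: 972 < 328 fails; recursion stops.
SUM(acc) = 4 + 16 + 52 + 160 + 484 + 1456 = 2172.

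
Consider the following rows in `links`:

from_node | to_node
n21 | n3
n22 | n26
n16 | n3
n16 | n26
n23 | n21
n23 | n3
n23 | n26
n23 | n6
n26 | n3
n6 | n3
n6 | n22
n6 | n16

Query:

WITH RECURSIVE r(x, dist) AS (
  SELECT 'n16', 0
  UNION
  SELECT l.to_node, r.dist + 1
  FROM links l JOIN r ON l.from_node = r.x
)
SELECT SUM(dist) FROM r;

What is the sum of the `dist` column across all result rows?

4

Base: (n16, dist=0).
Iteration 1: edges from {n16} -> (n26, dist=1), (n3, dist=1).
Iteration 2: edges from {n26,n3} -> (n3, dist=2).
Iteration 3: no outgoing edges from {n3}; recursion stops.
SUM(dist) = 0 + 1 + 1 + 2 = 4.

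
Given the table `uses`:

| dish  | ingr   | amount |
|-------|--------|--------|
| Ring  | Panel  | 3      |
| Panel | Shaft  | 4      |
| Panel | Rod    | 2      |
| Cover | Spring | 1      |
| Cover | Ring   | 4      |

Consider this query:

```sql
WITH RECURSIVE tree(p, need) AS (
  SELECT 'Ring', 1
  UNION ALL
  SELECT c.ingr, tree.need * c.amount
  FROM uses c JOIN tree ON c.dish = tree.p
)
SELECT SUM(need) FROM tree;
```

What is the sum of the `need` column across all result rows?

Base: (Ring, need=1).
Iteration 1: components of {Ring} -> Panel = 1*3 = 3.
Iteration 2: components of {Panel} -> Rod = 3*2 = 6, Shaft = 3*4 = 12.
Iteration 3: no further components; recursion stops.
SUM(need) = 1 + 3 + 12 + 6 = 22.

22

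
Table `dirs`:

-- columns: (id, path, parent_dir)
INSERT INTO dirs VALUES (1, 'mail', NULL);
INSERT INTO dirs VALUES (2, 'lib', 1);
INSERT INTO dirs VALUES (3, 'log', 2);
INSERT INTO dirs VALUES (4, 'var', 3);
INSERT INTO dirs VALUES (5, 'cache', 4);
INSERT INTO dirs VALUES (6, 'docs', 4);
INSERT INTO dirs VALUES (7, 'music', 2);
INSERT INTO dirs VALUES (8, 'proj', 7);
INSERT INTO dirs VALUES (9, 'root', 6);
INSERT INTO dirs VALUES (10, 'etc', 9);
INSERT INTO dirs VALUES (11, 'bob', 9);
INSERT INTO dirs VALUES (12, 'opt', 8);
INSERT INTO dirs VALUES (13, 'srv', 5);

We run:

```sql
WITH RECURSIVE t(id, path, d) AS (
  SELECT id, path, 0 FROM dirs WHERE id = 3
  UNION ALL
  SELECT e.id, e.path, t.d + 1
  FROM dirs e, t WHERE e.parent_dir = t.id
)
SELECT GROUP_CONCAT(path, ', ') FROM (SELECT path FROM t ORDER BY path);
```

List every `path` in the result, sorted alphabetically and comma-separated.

Base: id=3 (log) at d 0.
Iteration 1: rows with parent_dir in {3} -> var (id 4, d 1).
Iteration 2: rows with parent_dir in {4} -> cache (id 5, d 2), docs (id 6, d 2).
Iteration 3: rows with parent_dir in {5,6} -> root (id 9, d 3), srv (id 13, d 3).
Iteration 4: rows with parent_dir in {9,13} -> etc (id 10, d 4), bob (id 11, d 4).
Iteration 5: no rows with parent_dir in {10,11}; recursion stops.

bob, cache, docs, etc, log, root, srv, var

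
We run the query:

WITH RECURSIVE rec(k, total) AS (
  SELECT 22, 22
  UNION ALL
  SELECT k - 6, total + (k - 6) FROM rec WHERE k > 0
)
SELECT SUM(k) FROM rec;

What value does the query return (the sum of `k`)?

50

Base: k=22, total=22.
Iteration 1: 22 > 0 holds -> k = 22 - 6 = 16, total = 22 + 16 = 38.
Iteration 2: 16 > 0 holds -> k = 16 - 6 = 10, total = 38 + 10 = 48.
Iteration 3: 10 > 0 holds -> k = 10 - 6 = 4, total = 48 + 4 = 52.
Iteration 4: 4 > 0 holds -> k = 4 - 6 = -2, total = 52 + -2 = 50.
Iteration 5: -2 > 0 fails; recursion stops.
SUM(k) = 22 + 16 + 10 + 4 + -2 = 50.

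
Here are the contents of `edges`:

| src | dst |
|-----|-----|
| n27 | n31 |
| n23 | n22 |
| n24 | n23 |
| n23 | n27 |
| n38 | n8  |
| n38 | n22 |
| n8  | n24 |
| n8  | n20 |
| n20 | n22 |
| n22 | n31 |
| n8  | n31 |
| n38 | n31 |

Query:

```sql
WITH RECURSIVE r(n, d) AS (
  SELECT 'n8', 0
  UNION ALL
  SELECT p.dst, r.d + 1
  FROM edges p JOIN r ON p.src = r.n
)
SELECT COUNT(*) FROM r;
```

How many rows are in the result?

11

Base: (n8, d=0).
Iteration 1: edges from {n8} -> (n20, d=1), (n24, d=1), (n31, d=1).
Iteration 2: edges from {n20,n24,n31} -> (n22, d=2), (n23, d=2).
Iteration 3: edges from {n22,n23} -> (n22, d=3), (n27, d=3), (n31, d=3).
Iteration 4: edges from {n22,n27,n31} -> (n31, d=4) x2. [UNION ALL keeps all 2 new rows, including repeats]
Iteration 5: no outgoing edges from {n31}; recursion stops.
Total rows emitted: 11.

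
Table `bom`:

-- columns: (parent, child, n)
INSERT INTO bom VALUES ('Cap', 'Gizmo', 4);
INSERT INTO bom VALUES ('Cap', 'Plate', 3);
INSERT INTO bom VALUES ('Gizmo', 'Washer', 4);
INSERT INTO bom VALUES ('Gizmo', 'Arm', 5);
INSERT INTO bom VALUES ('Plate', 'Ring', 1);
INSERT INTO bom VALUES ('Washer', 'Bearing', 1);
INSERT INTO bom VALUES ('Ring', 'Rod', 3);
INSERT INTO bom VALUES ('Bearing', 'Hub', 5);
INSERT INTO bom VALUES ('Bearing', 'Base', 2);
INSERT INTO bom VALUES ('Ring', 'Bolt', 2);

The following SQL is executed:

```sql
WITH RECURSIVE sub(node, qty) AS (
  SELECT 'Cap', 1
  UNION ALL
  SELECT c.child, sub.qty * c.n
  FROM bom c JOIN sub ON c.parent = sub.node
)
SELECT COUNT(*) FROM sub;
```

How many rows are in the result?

Base: (Cap, qty=1).
Iteration 1: components of {Cap} -> Gizmo = 1*4 = 4, Plate = 1*3 = 3.
Iteration 2: components of {Gizmo,Plate} -> Arm = 4*5 = 20, Ring = 3*1 = 3, Washer = 4*4 = 16.
Iteration 3: components of {Arm,Ring,Washer} -> Bearing = 16*1 = 16, Bolt = 3*2 = 6, Rod = 3*3 = 9.
Iteration 4: components of {Bearing,Bolt,Rod} -> Base = 16*2 = 32, Hub = 16*5 = 80.
Iteration 5: no further components; recursion stops.
Total rows emitted: 11.

11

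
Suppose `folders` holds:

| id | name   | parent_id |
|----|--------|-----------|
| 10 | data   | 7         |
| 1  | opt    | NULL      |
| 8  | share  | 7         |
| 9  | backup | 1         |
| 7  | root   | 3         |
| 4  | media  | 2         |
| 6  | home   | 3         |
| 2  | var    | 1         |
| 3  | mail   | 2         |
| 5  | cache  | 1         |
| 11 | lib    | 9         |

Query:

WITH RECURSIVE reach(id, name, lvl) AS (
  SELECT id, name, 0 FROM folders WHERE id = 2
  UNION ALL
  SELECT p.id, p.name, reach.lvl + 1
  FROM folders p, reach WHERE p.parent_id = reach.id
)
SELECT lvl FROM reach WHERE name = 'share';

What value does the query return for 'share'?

Base: id=2 (var) at lvl 0.
Iteration 1: rows with parent_id in {2} -> mail (id 3, lvl 1), media (id 4, lvl 1).
Iteration 2: rows with parent_id in {3,4} -> home (id 6, lvl 2), root (id 7, lvl 2).
Iteration 3: rows with parent_id in {6,7} -> share (id 8, lvl 3), data (id 10, lvl 3).
Iteration 4: no rows with parent_id in {8,10}; recursion stops.

3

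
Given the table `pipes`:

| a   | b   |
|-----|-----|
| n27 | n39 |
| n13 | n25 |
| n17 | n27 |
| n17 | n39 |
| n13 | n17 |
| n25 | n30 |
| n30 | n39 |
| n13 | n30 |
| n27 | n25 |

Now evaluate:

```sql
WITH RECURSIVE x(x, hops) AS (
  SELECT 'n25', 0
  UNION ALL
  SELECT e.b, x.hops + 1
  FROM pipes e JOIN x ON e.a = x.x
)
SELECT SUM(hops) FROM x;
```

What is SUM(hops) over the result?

3

Base: (n25, hops=0).
Iteration 1: edges from {n25} -> (n30, hops=1).
Iteration 2: edges from {n30} -> (n39, hops=2).
Iteration 3: no outgoing edges from {n39}; recursion stops.
SUM(hops) = 0 + 1 + 2 = 3.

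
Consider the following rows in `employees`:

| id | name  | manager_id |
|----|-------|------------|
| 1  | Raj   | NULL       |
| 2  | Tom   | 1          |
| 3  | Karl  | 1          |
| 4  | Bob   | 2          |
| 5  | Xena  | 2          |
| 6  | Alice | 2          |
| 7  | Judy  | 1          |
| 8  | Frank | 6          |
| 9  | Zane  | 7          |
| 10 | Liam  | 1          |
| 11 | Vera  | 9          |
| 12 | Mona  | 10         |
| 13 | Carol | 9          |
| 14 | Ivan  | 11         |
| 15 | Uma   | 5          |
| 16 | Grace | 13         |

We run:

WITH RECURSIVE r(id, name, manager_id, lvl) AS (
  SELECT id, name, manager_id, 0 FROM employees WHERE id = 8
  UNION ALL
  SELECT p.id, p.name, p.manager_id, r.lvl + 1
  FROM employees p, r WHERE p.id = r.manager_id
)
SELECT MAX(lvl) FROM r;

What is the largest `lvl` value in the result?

Base: id=8 (Frank), manager_id=6, lvl 0.
Iteration 1: join on id=6 -> Alice (id 6, manager_id=2, lvl 1).
Iteration 2: join on id=2 -> Tom (id 2, manager_id=1, lvl 2).
Iteration 3: join on id=1 -> Raj (id 1, manager_id=NULL, lvl 3).
Iteration 4: manager_id is NULL; no match; recursion stops.
lvl values: 0, 1, 2, 3; the maximum is 3.

3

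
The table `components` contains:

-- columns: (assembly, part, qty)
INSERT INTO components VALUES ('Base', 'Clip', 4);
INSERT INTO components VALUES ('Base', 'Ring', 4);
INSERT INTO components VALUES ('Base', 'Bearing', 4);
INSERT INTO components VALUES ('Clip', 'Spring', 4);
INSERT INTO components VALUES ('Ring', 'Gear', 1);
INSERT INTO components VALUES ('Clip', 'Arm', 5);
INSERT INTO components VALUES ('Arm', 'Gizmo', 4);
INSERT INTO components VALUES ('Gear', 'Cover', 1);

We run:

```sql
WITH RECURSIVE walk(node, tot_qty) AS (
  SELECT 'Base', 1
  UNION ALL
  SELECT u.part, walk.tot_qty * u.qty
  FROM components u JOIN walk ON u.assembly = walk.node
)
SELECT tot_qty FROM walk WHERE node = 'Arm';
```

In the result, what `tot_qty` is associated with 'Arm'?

20

Base: (Base, tot_qty=1).
Iteration 1: components of {Base} -> Bearing = 1*4 = 4, Clip = 1*4 = 4, Ring = 1*4 = 4.
Iteration 2: components of {Bearing,Clip,Ring} -> Arm = 4*5 = 20, Gear = 4*1 = 4, Spring = 4*4 = 16.
Iteration 3: components of {Arm,Gear,Spring} -> Cover = 4*1 = 4, Gizmo = 20*4 = 80.
Iteration 4: no further components; recursion stops.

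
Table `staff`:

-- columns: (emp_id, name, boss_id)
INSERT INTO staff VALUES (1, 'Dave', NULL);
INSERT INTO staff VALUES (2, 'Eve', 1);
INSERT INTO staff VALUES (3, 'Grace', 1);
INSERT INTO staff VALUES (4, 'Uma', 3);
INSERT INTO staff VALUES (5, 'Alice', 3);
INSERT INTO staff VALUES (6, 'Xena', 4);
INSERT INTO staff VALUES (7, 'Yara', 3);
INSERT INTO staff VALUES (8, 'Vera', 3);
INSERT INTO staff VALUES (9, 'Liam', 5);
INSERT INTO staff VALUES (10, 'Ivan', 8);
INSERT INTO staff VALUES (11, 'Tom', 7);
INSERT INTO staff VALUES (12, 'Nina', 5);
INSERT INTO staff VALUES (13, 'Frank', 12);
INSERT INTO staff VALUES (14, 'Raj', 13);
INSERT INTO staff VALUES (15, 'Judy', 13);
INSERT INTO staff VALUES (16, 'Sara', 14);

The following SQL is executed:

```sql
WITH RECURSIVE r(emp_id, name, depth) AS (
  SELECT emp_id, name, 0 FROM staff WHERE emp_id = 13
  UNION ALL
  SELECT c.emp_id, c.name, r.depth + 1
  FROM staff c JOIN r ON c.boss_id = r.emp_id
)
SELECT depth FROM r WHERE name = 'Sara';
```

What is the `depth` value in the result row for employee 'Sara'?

2

Base: emp_id=13 (Frank) at depth 0.
Iteration 1: rows with boss_id in {13} -> Raj (id 14, depth 1), Judy (id 15, depth 1).
Iteration 2: rows with boss_id in {14,15} -> Sara (id 16, depth 2).
Iteration 3: no rows with boss_id in {16}; recursion stops.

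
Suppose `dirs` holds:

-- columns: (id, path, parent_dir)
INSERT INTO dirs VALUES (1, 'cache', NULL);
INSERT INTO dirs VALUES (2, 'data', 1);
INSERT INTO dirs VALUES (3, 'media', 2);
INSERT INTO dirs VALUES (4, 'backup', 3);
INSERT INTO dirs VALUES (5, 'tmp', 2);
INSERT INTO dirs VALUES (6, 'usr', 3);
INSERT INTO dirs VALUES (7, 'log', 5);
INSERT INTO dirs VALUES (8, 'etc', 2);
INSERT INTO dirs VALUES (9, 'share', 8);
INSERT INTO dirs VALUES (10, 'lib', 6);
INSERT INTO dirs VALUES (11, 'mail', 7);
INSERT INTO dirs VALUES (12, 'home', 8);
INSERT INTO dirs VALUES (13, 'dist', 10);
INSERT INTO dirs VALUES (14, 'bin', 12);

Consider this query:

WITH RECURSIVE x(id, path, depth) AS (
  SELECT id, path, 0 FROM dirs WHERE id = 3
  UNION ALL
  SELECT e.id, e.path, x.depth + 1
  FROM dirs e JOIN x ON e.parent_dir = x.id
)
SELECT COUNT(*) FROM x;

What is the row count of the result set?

Base: id=3 (media) at depth 0.
Iteration 1: rows with parent_dir in {3} -> backup (id 4, depth 1), usr (id 6, depth 1).
Iteration 2: rows with parent_dir in {4,6} -> lib (id 10, depth 2).
Iteration 3: rows with parent_dir in {10} -> dist (id 13, depth 3).
Iteration 4: no rows with parent_dir in {13}; recursion stops.
Total rows emitted: 5.

5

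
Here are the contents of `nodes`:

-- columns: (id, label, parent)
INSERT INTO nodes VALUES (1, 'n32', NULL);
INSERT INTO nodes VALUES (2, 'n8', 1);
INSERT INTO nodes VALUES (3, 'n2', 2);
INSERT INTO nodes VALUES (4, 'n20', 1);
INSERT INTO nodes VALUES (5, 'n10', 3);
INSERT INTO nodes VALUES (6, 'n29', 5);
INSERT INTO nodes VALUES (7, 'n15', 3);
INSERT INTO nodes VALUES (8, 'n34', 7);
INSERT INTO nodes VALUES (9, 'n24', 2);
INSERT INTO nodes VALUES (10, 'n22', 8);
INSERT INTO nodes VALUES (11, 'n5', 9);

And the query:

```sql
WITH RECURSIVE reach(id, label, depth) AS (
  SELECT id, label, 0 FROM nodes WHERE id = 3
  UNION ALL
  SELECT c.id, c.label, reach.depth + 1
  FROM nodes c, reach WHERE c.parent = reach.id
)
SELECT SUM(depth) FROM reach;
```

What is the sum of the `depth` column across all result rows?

9

Base: id=3 (n2) at depth 0.
Iteration 1: rows with parent in {3} -> n10 (id 5, depth 1), n15 (id 7, depth 1).
Iteration 2: rows with parent in {5,7} -> n29 (id 6, depth 2), n34 (id 8, depth 2).
Iteration 3: rows with parent in {6,8} -> n22 (id 10, depth 3).
Iteration 4: no rows with parent in {10}; recursion stops.
SUM(depth) = 0 + 1 + 1 + 2 + 2 + 3 = 9.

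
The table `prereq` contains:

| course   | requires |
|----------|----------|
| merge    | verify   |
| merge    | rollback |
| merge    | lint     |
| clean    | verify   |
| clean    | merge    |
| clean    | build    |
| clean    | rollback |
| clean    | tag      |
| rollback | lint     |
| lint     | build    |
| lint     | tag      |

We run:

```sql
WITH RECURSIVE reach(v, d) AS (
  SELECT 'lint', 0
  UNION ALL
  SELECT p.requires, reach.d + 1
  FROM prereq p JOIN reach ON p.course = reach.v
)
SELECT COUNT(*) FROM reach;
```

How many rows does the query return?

Base: (lint, d=0).
Iteration 1: edges from {lint} -> (build, d=1), (tag, d=1).
Iteration 2: no outgoing edges from {build,tag}; recursion stops.
Total rows emitted: 3.

3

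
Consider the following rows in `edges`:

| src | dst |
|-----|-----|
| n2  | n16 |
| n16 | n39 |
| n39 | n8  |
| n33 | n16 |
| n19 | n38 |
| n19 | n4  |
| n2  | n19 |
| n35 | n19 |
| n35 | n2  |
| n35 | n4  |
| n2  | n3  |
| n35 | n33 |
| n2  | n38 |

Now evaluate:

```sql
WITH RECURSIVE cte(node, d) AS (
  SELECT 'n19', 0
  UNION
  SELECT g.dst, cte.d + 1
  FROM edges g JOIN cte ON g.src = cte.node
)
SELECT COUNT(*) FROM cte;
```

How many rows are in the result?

Base: (n19, d=0).
Iteration 1: edges from {n19} -> (n38, d=1), (n4, d=1).
Iteration 2: no outgoing edges from {n38,n4}; recursion stops.
Total rows emitted: 3.

3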